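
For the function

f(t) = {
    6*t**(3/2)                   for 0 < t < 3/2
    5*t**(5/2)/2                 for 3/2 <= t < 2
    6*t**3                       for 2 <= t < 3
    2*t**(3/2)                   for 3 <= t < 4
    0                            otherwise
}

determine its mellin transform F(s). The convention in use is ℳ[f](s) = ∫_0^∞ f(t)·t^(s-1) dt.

breakpoints 3/2, 2, 3: one integral from each of the 4 segments
segment [0, 3/2) carries 6*t**(3/2); integrate it
[3/2, 2) adds the kernel integral of 5*t**(5/2)/2
∫ over [2, 3) of 6*t**3·t^(s-1) joins the sum
∫ over [3, 4) of 2*t**(3/2)·t^(s-1) joins the sum

(5*2**(s + 5/2)*(s + 3)*(2*s + 3) - 6*2**(s + 3)*(2*s + 3)*(2*s + 5) - 4*3**(s + 3/2)*(s + 3)*(2*s + 5) + 6*3**(s + 3)*(2*s + 3)*(2*s + 5) + 12*(3/2)**(s + 3/2)*(s + 3)*(2*s + 5) - 5*(3/2)**(s + 5/2)*(s + 3)*(2*s + 3) + 4*4**(s + 3/2)*(s + 3)*(2*s + 5))/((s + 3)*(2*s + 3)*(2*s + 5))
  Re(s) > -3/2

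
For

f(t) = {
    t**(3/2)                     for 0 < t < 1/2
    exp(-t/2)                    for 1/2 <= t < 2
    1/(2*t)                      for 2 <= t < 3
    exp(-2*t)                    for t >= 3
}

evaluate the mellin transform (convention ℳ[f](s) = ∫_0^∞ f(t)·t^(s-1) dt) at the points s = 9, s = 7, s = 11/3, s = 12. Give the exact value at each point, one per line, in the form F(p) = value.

linearity at 1/2, 2, 3 turns ℳ[f](s) into 4 summed integrals
∫ t**(3/2)·t^(s-1) over [0, 1/2)
∫ over [1/2, 2) of exp(-t/2)·t^(s-1) joins the sum
[2, 3) adds the kernel integral of 1/(2*t)
∫ over [3, ∞) of exp(-2*t)·t^(s-1) joins the sum

F(9) = -56115712*exp(-1) + sqrt(2)/21504 + 107667*exp(-6)/4 + 6305/16 + 3392923553*exp(-1/4)/128
F(7) = -250496*exp(-1) + sqrt(2)/4352 + 11007*exp(-6)/8 + 665/12 + 3786745*exp(-1/4)/32
F(11/3) = -8*2**(2/3)*uppergamma(11/3, 1) - 3*2**(2/3)/4 + 3*2**(5/6)/992 + 2**(1/3)*uppergamma(11/3, 6)/16 + 27*3**(2/3)/16 + 8*2**(2/3)*uppergamma(11/3, 1/4)
F(12) = -444436938752*exp(-1) + sqrt(2)/221184 + 175099/22 + 61640757*exp(-6)/16 + 214975636319885*exp(-1/4)/1024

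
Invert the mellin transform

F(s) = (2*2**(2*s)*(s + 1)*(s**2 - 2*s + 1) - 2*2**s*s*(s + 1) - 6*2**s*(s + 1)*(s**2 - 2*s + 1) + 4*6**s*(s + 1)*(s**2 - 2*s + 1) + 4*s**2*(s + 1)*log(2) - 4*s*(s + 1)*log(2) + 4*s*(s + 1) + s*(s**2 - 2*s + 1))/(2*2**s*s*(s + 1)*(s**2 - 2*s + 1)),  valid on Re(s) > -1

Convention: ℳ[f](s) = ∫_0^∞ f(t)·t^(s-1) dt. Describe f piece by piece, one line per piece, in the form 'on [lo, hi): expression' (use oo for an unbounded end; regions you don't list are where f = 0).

f breaks at 1/2, 1, 2 into 4 integrals to sum
over [0, 1/2), the kernel integral of t enters the sum
for t in [1/2, 1): the term is ∫ log(t)/t·t^(s-1)
∫ over [1, 2) of 3·t^(s-1) joins the sum
for t in [2, 3): the term is ∫ 2·t^(s-1)

on [0, 1/2): t
on [1/2, 1): log(t)/t
on [1, 2): 3
on [2, 3): 2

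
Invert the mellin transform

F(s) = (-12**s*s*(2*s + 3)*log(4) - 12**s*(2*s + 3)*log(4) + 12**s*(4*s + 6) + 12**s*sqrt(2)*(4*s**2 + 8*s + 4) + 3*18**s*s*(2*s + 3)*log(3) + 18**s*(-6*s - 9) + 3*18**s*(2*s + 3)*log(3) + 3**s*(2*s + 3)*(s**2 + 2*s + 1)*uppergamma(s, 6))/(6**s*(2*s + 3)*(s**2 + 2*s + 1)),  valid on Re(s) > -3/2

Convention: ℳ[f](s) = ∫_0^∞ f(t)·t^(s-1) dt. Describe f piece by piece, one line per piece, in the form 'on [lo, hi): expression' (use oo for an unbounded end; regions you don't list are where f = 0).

decompose at 2, 3; ℳ[f](s) sums the 3 pieces' integrals
piece [0, 2): integrate t**(3/2) against the kernel
[2, 3) adds the kernel integral of t*log(t)
piece [3, ∞): integrate exp(-2*t) against the kernel

on [0, 2): t**(3/2)
on [2, 3): t*log(t)
on [3, oo): exp(-2*t)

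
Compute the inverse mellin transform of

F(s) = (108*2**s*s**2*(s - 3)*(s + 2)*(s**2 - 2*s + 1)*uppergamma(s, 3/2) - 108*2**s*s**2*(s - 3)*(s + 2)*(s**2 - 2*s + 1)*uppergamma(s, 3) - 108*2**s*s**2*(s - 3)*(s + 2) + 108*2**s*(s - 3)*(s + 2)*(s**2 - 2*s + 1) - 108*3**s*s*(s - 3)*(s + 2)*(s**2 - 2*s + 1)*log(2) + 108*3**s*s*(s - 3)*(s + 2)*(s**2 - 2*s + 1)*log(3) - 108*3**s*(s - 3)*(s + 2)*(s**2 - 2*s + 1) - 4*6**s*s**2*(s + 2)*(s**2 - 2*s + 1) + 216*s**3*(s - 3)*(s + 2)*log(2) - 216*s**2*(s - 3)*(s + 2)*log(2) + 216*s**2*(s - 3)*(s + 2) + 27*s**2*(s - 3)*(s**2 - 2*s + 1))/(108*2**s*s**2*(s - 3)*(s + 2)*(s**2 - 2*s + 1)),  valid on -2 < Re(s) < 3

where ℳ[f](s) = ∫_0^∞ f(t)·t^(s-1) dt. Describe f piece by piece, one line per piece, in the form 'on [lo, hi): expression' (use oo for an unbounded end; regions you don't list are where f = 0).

on [0, 1/2): t**2
on [1/2, 1): log(t)/t
on [1, 3/2): log(t)
on [3/2, 3): exp(-t)
on [3, oo): t**(-3)

decompose at 1/2, 1, 3/2, 3; ℳ[f](s) sums the 5 pieces' integrals
on [0, 1/2): add ∫ t**2·t^(s-1) dt
over [1/2, 1), the kernel integral of log(t)/t enters the sum
on [1, 3/2) integrate f = log(t) against the kernel
∫ exp(-t)·t^(s-1) over [3/2, 3)
∫ over [3, ∞) of t**(-3)·t^(s-1) joins the sum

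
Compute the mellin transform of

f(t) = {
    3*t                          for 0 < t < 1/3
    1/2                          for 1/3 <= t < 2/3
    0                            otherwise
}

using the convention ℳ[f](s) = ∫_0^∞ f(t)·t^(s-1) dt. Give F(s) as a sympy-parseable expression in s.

(2**s*(s + 1) + s - 1)/(2*3**s*s*(s + 1))
  Re(s) > -1

reversing the common scale on t: t on [0, 1); 1/2 on [1, 2)
decompose at 1/3; ℳ[f](s) sums the 2 pieces' integrals
[0, 1/3) adds the kernel integral of 3*t
∫ over [1/3, 2/3) of 1/2·t^(s-1) joins the sum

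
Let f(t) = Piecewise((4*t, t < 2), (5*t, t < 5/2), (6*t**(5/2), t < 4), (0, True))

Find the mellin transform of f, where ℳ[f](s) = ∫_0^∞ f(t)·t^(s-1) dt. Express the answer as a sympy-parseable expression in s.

(768*2**(2*s)*(s + 1) - 4*2**s*(2*s + 5) - 75*2**(1/2 - s)*5**(s + 1/2)*(s + 1) + 25*5**s*(2*s + 5)/2**s)/(2*(s + 1)*(2*s + 5))
  Re(s) > -1

split f at 2, 5/2: ℳ[f](s) collects 3 kernel integrals
segment 0 to 2 holds 4*t; add its integral
between 2 and 5/2 the integrand is 5*t·t^(s-1)
∫ over [5/2, 4) of 6*t**(5/2)·t^(s-1) joins the sum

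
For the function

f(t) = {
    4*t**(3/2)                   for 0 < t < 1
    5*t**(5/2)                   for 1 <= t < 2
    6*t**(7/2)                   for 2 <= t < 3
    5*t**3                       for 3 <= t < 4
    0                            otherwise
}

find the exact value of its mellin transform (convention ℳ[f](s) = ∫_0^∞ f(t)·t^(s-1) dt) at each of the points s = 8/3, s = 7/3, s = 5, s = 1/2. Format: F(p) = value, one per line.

breakpoints 1, 2, 3: one integral from each of the 4 segments
over [0, 1), the kernel integral of 4*t**(3/2) enters the sum
between 1 and 2 the integrand is 5*t**(5/2)·t^(s-1)
on [2, 3) integrate f = 6*t**(7/2) against the kernel
∫ over [3, 4) of 5*t**3·t^(s-1) joins the sum

F(8/3) = -3645*3**(2/3)/17 - 35904*2**(1/6)/1147 - 6/775 + 26244*3**(1/6)/37 + 30720*2**(1/3)/17
F(7/3) = -3645*3**(1/3)/16 - 16608*2**(5/6)/1015 + 6/667 + 8748*3**(5/6)/35 + 960*2**(2/3)
F(5) = -4864*sqrt(2)/51 + 78732*sqrt(3)/17 + 11500109/312
F(1/2) = 12349/42 - 270*sqrt(3)/7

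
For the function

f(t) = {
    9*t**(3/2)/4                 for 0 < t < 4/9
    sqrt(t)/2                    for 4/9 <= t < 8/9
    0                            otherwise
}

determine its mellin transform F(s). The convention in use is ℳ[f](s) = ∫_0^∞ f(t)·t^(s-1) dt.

remove the shared t-power first: 9*t/4 on [0, 4/9); 1/2 on [4/9, 8/9)
the common scale on t comes off first: 3*t/2 on [0, 2/3); 1/2 on [2/3, 4/3)
remove the common scale on t first: t on [0, 1); 1/2 on [1, 2)
the 2 pieces separated at 4/9 each add one integral
on [0, 4/9) integrate f = 9*t**(3/2)/4 against the kernel
∫ over [4/9, 8/9) of sqrt(t)/2·t^(s-1) joins the sum

(2/3)**(2*s + 1)*(2**(s + 1/2)*(2*s + 3) + 2*s - 1)/((2*s + 1)*(2*s + 3))
  Re(s) > -3/2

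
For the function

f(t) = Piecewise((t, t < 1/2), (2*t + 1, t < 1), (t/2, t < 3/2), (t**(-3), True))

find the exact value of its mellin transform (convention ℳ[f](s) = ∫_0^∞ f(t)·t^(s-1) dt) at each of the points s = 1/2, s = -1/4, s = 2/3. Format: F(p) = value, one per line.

linearity at 1/2, 1, 3/2 turns ℳ[f](s) into 4 summed integrals
[0, 1/2) adds the kernel integral of t
between 1/2 and 1 the integrand is (2*t + 1)·t^(s-1)
over [1, 3/2), the kernel integral of t/2 enters the sum
between 3/2 and ∞ the integrand is t**(-3)·t^(s-1)

F(1/2) = -7*sqrt(2)/6 + 167*sqrt(6)/540 + 3
F(-1/4) = 2**(1/4)*(-1053*2**(3/4) + 383*3**(3/4) + 3510)/1053
F(2/3) = 2**(1/3)*(-2268 + 727*3**(2/3) + 3024*2**(2/3))/2520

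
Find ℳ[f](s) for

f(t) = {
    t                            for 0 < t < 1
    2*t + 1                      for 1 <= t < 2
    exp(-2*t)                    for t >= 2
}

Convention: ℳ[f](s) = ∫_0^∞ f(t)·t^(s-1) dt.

integrate the 3 segments split at 1, 2, then add the results
on [0, 1) integrate f = t against the kernel
piece [1, 2): integrate (2*t + 1) against the kernel
over [2, ∞), the kernel integral of exp(-2*t) enters the sum

(2**s*s*(s + 1)*uppergamma(s, 4) - 2*4**s*s - 4**s + 5*8**s*s + 8**s)/(4**s*s*(s + 1))
  Re(s) > -1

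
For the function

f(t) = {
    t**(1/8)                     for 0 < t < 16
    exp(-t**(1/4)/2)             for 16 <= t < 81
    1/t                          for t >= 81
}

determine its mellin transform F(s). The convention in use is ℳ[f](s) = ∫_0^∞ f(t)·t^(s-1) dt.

(324*2**(4*s)*(s - 1)*(8*s + 1)*uppergamma(4*s, 1) - 324*2**(4*s)*(s - 1)*(8*s + 1)*uppergamma(4*s, 3/2) + 648*2**(4*s + 1/2)*(s - 1) - 81**s*(8*s + 1))/(81*(s - 1)*(8*s + 1))
  -1/8 < Re(s) < 1

invert the power substitution to get t**(1/4) on [0, 4); exp(-sqrt(t)/2) on [4, 9); t**(-2) on [9, ∞)
invert the power substitution to get sqrt(t) on [0, 2); exp(-t/2) on [2, 3); t**(-4) on [3, ∞)
summing 3 kernel integrals split by 16, 81 yields ℳ[f](s)
segment [0, 16) carries t**(1/8); integrate it
segment 16 to 81 holds exp(-t**(1/4)/2); add its integral
on [81, ∞): add ∫ 1/t·t^(s-1) dt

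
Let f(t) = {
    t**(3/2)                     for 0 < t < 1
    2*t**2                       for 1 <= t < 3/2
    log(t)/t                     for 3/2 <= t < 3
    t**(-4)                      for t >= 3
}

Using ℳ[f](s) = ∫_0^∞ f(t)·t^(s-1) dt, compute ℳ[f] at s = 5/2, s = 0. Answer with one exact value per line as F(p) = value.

f breaks at 1, 3/2, 3 into 4 integrals to sum
piece [0, 1): integrate t**(3/2) against the kernel
piece [1, 3/2): integrate 2*t**2 against the kernel
for t in [3/2, 3): the term is ∫ log(t)/t·t^(s-1)
on [3, ∞) integrate f = t**(-4) against the kernel

F(5/2) = -34*sqrt(3)/27 - 7/36 + log(2**(sqrt(6)/2)*3**(-sqrt(6)/2 + 2*sqrt(3))) + 35*sqrt(6)/24
F(0) = log(6**(1/3)/2) + 365/162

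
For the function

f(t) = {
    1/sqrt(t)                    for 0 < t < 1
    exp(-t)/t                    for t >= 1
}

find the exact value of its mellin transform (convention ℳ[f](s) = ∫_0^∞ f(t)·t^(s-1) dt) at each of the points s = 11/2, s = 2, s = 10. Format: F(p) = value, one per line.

remove the shared t-power first: sqrt(t) on [0, 1); exp(-t) on [1, ∞)
cuts at 1: linearity sums the 2 kernel integrals
∫ over [0, 1) of 1/sqrt(t)·t^(s-1) joins the sum
on [1, ∞): add ∫ exp(-t)/t·t^(s-1) dt

F(11/2) = (E*(16 + 525*sqrt(pi)*erfc(1)) + 2110)*exp(-1)/80
F(2) = exp(-1) + 2/3
F(10) = 2/19 + 109601*exp(-1)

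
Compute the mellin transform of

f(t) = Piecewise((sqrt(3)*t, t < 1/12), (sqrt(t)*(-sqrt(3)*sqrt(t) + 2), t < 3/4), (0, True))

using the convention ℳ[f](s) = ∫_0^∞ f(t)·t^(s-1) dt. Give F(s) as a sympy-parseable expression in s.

reversing the shared t-power: sqrt(3)*sqrt(t) on [0, 1/12); -sqrt(3)*sqrt(t) + 2 on [1/12, 3/4)
back out the common scale on t: sqrt(t) on [0, 1/4); 2 - sqrt(t) on [1/4, 9/4)
peel off the power substitution: t on [0, 1/2); 2 - t on [1/2, 3/2)
cuts at 1/12: linearity sums the 2 kernel integrals
piece [0, 1/12): integrate sqrt(3)*t against the kernel
on [1/12, 3/4) integrate f = sqrt(t)*(-sqrt(3)*sqrt(t) + 2) against the kernel

3**(1/2 - s)*(3*3**(2*s)*(2*s + 1) + 12*3**(2*s) - 4*s - 6)/(12*2**(2*s)*(s + 1)*(2*s + 1))
  Re(s) > -1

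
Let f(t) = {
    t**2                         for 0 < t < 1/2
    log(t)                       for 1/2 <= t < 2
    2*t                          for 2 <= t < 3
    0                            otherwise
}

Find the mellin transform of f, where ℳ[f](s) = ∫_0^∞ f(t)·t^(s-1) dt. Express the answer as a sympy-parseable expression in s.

(-16*2**(2*s)*s**2*(s + 2) + 4*2**(2*s)*s*(s + 1)*(s + 2)*log(2) - 4*2**(2*s)*(s + 1)*(s + 2) + 24*6**s*s**2*(s + 2) + s**2*(s + 1) + 4*s*(s + 1)*(s + 2)*log(2) + 4*(s + 1)*(s + 2))/(4*2**s*s**2*(s + 1)*(s + 2))
  Re(s) > -2

slice at 1/2, 2, transform all 3 pieces, and sum them
over [0, 1/2), the kernel integral of t**2 enters the sum
over [1/2, 2), the kernel integral of log(t) enters the sum
segment [2, 3) carries 2*t; integrate it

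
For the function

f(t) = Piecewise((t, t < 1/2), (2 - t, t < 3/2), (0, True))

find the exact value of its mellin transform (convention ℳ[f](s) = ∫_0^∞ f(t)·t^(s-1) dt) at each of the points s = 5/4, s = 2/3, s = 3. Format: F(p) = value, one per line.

F(5/4) = 2**(3/4)*(-26 + 63*3**(1/4))/90
F(2/3) = 3*2**(1/3)*(-8 + 7*3**(2/3))/20
F(3) = 179/192

linearity at 1/2 turns ℳ[f](s) into 2 summed integrals
segment 0 to 1/2 holds t; add its integral
∫ over [1/2, 3/2) of (2 - t)·t^(s-1) joins the sum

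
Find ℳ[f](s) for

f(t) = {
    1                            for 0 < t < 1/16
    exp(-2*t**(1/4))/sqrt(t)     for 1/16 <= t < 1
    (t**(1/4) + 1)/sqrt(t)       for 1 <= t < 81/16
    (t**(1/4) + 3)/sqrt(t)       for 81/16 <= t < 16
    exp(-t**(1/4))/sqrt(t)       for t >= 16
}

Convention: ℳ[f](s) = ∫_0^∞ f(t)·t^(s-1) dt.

(90*2**(8*s)*s*(2*s - 1) + 72*2**(4*s)*s*(2*s - 1)*(4*s - 1)*uppergamma(4*s - 2, 2) - 144*2**(4*s)*s*(2*s - 1) - 36*2**(4*s)*s + 27*256**s*s - 64*3**(4*s)*s*(2*s - 1) - 32*3**(4*s)*s + 288*s*(2*s - 1)*(4*s - 1)*uppergamma(4*s - 2, 1) - 288*s*(2*s - 1)*(4*s - 1)*uppergamma(4*s - 2, 2) + 18*(2*s - 1)*(4*s - 1))/(18*2**(4*s)*s*(2*s - 1)*(4*s - 1))
  Re(s) > 0

reversing the power substitution: 1 on [0, 1/4); exp(-2*sqrt(t))/t on [1/4, 1); (sqrt(t) + 1)/t on [1, 9/4); …
invert the shared t-power to get t on [0, 1/4); exp(-2*sqrt(t)) on [1/4, 1); sqrt(t) + 1 on [1, 9/4); …
back out the power substitution: t**2 on [0, 1/2); exp(-2*t) on [1/2, 1); t + 1 on [1, 3/2); …
split f at 1/16, 1, 81/16, 16: ℳ[f](s) collects 5 kernel integrals
on [0, 1/16) integrate f = 1 against the kernel
on [1/16, 1): add ∫ exp(-2*t**(1/4))/sqrt(t)·t^(s-1) dt
∫ over [1, 81/16) of (t**(1/4) + 1)/sqrt(t)·t^(s-1) joins the sum
on [81/16, 16) integrate f = (t**(1/4) + 3)/sqrt(t) against the kernel
piece [16, ∞): integrate exp(-t**(1/4))/sqrt(t) against the kernel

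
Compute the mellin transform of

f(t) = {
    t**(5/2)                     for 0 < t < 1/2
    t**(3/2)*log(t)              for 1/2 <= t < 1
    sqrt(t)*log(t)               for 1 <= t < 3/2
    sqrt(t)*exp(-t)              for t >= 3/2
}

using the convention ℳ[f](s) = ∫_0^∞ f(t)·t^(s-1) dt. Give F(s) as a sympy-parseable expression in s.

2**(-s - 3/2)*(2**(s + 3/2)*(2*s + 1)**2*(2*s + 5)*(8*s + (2*s + 1)**2 + 8)*uppergamma(s + 1/2, 3/2) + 2**(s + 7/2)*(-2*s - 5)*(2*s + 1)**2 + 2**(s + 7/2)*(2*s + 5)*(8*s + (2*s + 1)**2 + 8) + 3**(s + 1/2)*(2*s + 1)*(2*s + 5)*(-4*log(2) + 4*log(3))*(8*s + (2*s + 1)**2 + 8) - 8*3**(s + 1/2)*(2*s + 5)*(8*s + (2*s + 1)**2 + 8) + (2*s + 1)**3*(2*s + 5)*log(4) + 4*(2*s + 1)**2*(2*s + 5)*log(2) + (2*s + 1)**2*(8*s + 20) + (2*s + 1)**2*(8*s + (2*s + 1)**2 + 8))/((2*s + 1)**2*(2*s + 5)*(8*s + (2*s + 1)**2 + 8))
  Re(s) > -5/2

invert the shared t-power to get t**2 on [0, 1/2); t*log(t) on [1/2, 1); log(t) on [1, 3/2); …
breakpoints 1/2, 1, 3/2: one integral from each of the 4 segments
piece [0, 1/2): integrate t**(5/2) against the kernel
the [1/2, 1) slice contributes ∫ t**(3/2)*log(t)·t^(s-1) dt
piece [1, 3/2): integrate sqrt(t)*log(t) against the kernel
on [3/2, ∞): add ∫ sqrt(t)*exp(-t)·t^(s-1) dt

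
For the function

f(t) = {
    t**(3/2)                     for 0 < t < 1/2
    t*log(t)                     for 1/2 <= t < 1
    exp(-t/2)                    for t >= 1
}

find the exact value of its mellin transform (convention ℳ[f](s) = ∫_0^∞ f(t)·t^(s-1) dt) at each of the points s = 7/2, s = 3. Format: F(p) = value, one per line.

F(7/2) = -559/12960 + sqrt(2)/648 + sqrt(2)*log(2)/144 + 15*sqrt(2)*sqrt(pi)*erfc(sqrt(2)/2) + 42*exp(-1/2)
F(3) = -15/256 + sqrt(2)/144 + log(2)/64 + 26*exp(-1/2)

breakpoints 1/2, 1: one integral from each of the 3 segments
on [0, 1/2) integrate f = t**(3/2) against the kernel
∫ over [1/2, 1) of t*log(t)·t^(s-1) joins the sum
segment 1 to ∞ holds exp(-t/2); add its integral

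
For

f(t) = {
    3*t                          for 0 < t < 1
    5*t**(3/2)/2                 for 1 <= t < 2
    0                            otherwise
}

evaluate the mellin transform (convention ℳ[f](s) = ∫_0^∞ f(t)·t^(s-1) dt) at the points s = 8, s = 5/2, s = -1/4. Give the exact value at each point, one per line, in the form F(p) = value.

slice at 1, transform all 2 pieces, and sum them
on [0, 1) integrate f = 3*t against the kernel
piece [1, 2): integrate 5*t**(3/2)/2 against the kernel

F(8) = 4/57 + 2560*sqrt(2)/19
F(5/2) = 573/56
F(-1/4) = 2 + 4*2**(1/4)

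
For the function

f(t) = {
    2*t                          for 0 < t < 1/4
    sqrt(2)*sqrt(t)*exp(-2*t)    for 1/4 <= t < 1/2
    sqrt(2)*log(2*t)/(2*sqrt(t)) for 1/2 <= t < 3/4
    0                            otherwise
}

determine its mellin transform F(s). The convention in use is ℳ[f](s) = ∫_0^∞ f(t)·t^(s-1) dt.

the common scale on t comes off first: t on [0, 1/2); sqrt(t)*exp(-t) on [1/2, 1); log(t)/sqrt(t) on [1, 3/2)
reversing the shared t-power: sqrt(t) on [0, 1/2); exp(-t) on [1/2, 1); log(t)/t on [1, 3/2)
summing 3 kernel integrals split by 1/4, 1/2 yields ℳ[f](s)
∫ over [0, 1/4) of 2*t·t^(s-1) joins the sum
on [1/4, 1/2): add ∫ sqrt(2)*sqrt(t)*exp(-2*t)·t^(s-1) dt
over [1/2, 3/4), the kernel integral of sqrt(2)*log(2*t)/(2*sqrt(t)) enters the sum

2**(1/2 - 2*s)*(6*2**(s + 1/2)*(s + 1)*(8*s - (2*s + 1)**2)*uppergamma(s + 1/2, 1/2) - 6*2**(s + 1/2)*(s + 1)*(8*s - (2*s + 1)**2)*uppergamma(s + 1/2, 1) - 24*2**(s + 1/2)*(s + 1) + 3**(s + 1/2)*(s + 1)*(2*s + 1)*(-8*log(3) + 8*log(2)) + 3**(s + 1/2)*(s + 1)*(-16*log(2) + 16*log(3)) + 16*3**(s + 1/2)*(s + 1) + 3*sqrt(2)*(8*s - (2*s + 1)**2))/(12*(s + 1)*(8*s - (2*s + 1)**2))
  Re(s) > -1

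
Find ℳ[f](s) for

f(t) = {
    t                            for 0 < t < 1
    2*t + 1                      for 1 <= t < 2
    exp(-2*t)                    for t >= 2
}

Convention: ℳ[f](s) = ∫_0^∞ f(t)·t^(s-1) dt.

decompose at 1, 2; ℳ[f](s) sums the 3 pieces' integrals
[0, 1) adds the kernel integral of t
segment [1, 2) carries (2*t + 1); integrate it
piece [2, ∞): integrate exp(-2*t) against the kernel

(2**s*s*(s + 1)*uppergamma(s, 4) - 2*4**s*s - 4**s + 5*8**s*s + 8**s)/(4**s*s*(s + 1))
  Re(s) > -1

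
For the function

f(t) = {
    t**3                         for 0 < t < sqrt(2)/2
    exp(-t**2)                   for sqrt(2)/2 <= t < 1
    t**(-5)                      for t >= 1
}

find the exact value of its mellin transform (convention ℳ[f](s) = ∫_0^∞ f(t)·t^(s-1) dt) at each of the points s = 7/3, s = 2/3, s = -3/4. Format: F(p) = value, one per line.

invert the power substitution to get t**(3/2) on [0, 1/2); exp(-t) on [1/2, 1); t**(-5/2) on [1, ∞)
treat the 3 regions marked off by sqrt(2)/2, 1 separately and sum
segment 0 to sqrt(2)/2 holds t**3; add its integral
segment [sqrt(2)/2, 1) carries exp(-t**2); integrate it
∫ over [1, ∞) of t**(-5)·t^(s-1) joins the sum

F(7/3) = -uppergamma(7/6, 1)/2 + 3*2**(1/3)/128 + uppergamma(7/6, 1/2)/2 + 3/8
F(2/3) = -uppergamma(1/3, 1)/2 + 3*2**(1/6)/44 + 3/13 + uppergamma(1/3, 1/2)/2
F(-3/4) = -uppergamma(-3/8, 1)/2 + 4/23 + 2**(7/8)/9 + uppergamma(-3/8, 1/2)/2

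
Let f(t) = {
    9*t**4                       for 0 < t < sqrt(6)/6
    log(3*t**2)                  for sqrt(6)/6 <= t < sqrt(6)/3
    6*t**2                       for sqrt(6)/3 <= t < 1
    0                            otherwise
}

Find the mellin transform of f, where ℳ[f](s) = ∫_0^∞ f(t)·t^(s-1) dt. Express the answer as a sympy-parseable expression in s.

(sqrt(6)/6)**s*(-16*2**s*s**2*(s + 4) + 4*2**s*s*(s + 2)*(s + 4)*log(2) - 8*2**s*(s + 2)*(s + 4) + 24*6**(s/2)*s**2*(s + 4) + s**2*(s + 2) + 4*s*(s + 2)*(s + 4)*log(2) + 8*(s + 2)*(s + 4))/(4*s**2*(s + 2)*(s + 4))
  Re(s) > -4

peel off the power substitution: 9*t**2 on [0, 1/6); log(3*t) on [1/6, 2/3); 6*t on [2/3, 1)
undo the common scale on t: t**2 on [0, 1/2); log(t) on [1/2, 2); 2*t on [2, 3)
slice at sqrt(6)/6, sqrt(6)/3, transform all 3 pieces, and sum them
for t in [0, sqrt(6)/6): the term is ∫ 9*t**4·t^(s-1)
on [sqrt(6)/6, sqrt(6)/3) integrate f = log(3*t**2) against the kernel
on [sqrt(6)/3, 1): add ∫ 6*t**2·t^(s-1) dt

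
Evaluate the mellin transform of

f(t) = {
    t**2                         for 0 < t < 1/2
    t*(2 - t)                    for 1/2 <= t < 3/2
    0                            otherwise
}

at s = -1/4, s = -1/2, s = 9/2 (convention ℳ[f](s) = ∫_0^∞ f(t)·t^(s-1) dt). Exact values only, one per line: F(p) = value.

F(-1/4) = 2**(1/4)*(-22 + 19*3**(3/4))/21
F(-1/2) = sqrt(2)*(-10 + 9*sqrt(3))/6
F(9/2) = -15*sqrt(2)/4576 + 4617*sqrt(6)/9152

invert the shared t-power to get t on [0, 1/2); 2 - t on [1/2, 3/2)
integrate the 2 segments split at 1/2, then add the results
∫ t**2·t^(s-1) over [0, 1/2)
over [1/2, 3/2), the kernel integral of t*(2 - t) enters the sum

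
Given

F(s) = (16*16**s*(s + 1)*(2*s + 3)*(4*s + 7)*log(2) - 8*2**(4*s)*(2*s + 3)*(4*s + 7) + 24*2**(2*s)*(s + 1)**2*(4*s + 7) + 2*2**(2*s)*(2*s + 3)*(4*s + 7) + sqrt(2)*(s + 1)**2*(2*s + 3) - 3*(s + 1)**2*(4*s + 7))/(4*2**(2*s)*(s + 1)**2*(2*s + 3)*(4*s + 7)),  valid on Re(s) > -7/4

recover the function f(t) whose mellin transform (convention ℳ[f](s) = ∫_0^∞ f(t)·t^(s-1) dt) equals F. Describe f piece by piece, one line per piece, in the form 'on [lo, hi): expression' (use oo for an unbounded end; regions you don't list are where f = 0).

reversing the shared t-power: t**(3/4) on [0, 1/4); 3*sqrt(t) on [1/4, 1); log(sqrt(t)) on [1, 4)
invert the power substitution to get t**(3/2) on [0, 1/2); 3*t on [1/2, 1); log(t) on [1, 2)
split f at 1/4, 1: ℳ[f](s) collects 3 kernel integrals
over [0, 1/4), the kernel integral of t**(7/4) enters the sum
∫ 3*t**(3/2)·t^(s-1) over [1/4, 1)
segment 1 to 4 holds t*log(sqrt(t)); add its integral

on [0, 1/4): t**(7/4)
on [1/4, 1): 3*t**(3/2)
on [1, 4): t*log(sqrt(t))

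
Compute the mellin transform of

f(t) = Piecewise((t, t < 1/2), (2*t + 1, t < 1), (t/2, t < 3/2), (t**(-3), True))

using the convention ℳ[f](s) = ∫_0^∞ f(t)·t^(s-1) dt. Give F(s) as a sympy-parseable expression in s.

(270*2**s*s**2 - 702*2**s*s - 324*2**s + 49*3**s*s**2 - 275*3**s*s - 162*s**2 + 378*s + 324)/(108*2**s*s*(s**2 - 2*s - 3))
  -1 < Re(s) < 3

f breaks at 1/2, 1, 3/2 into 4 integrals to sum
∫ t·t^(s-1) over [0, 1/2)
piece [1/2, 1): integrate (2*t + 1) against the kernel
piece [1, 3/2): integrate t/2 against the kernel
on [3/2, ∞) integrate f = t**(-3) against the kernel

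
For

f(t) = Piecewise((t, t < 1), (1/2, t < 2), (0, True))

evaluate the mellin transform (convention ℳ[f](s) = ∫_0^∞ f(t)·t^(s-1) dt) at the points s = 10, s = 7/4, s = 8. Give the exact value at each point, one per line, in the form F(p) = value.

summing 2 kernel integrals split by 1 yields ℳ[f](s)
on [0, 1): add ∫ t·t^(s-1) dt
the [1, 2) slice contributes ∫ 1/2·t^(s-1) dt

F(10) = 11273/220
F(7/4) = 6/77 + 4*2**(3/4)/7
F(8) = 2311/144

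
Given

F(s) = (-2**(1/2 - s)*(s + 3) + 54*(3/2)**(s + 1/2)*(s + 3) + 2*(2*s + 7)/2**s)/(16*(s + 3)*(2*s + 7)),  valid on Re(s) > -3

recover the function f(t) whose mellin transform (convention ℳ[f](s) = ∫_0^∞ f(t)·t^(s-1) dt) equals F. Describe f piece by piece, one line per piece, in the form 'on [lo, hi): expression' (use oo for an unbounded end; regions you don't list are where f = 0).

slice at 1/2, transform all 2 pieces, and sum them
piece [0, 1/2): integrate t**3 against the kernel
piece [1/2, 3/2): integrate t**(7/2)/2 against the kernel

on [0, 1/2): t**3
on [1/2, 3/2): t**(7/2)/2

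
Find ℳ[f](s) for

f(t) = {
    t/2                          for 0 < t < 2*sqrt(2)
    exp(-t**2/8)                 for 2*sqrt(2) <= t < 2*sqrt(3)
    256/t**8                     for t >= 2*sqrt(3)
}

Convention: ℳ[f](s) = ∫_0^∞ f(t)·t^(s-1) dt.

2**s*(2**(s/2)*(s - 8)*(s + 1)*uppergamma(s/2, 1) - 2**(s/2)*(s - 8)*(s + 1)*uppergamma(s/2, 3/2) + 2*2**(s/2 + 1/2)*(s - 8) - 2*3**(s/2)*(s + 1)/81)/(2*(s - 8)*(s + 1))
  -1 < Re(s) < 8

strip the common scale on t: t on [0, sqrt(2)); exp(-t**2/2) on [sqrt(2), sqrt(3)); t**(-8) on [sqrt(3), ∞)
remove the power substitution first: sqrt(t) on [0, 2); exp(-t/2) on [2, 3); t**(-4) on [3, ∞)
summing 3 kernel integrals split by 2*sqrt(2), 2*sqrt(3) yields ℳ[f](s)
over [0, 2*sqrt(2)), the kernel integral of t/2 enters the sum
between 2*sqrt(2) and 2*sqrt(3) the integrand is exp(-t**2/8)·t^(s-1)
[2*sqrt(3), ∞) adds the kernel integral of 256/t**8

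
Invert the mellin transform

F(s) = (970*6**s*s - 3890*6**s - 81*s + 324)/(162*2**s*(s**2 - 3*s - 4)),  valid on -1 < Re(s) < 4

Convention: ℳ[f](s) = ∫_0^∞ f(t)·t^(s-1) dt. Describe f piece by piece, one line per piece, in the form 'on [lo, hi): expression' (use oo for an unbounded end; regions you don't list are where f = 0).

on [0, 1/2): t
on [1/2, 3): 2*t
on [3, oo): t**(-4)

breakpoints 1/2, 3: one integral from each of the 3 segments
∫ t·t^(s-1) over [0, 1/2)
∫ over [1/2, 3) of 2*t·t^(s-1) joins the sum
piece [3, ∞): integrate t**(-4) against the kernel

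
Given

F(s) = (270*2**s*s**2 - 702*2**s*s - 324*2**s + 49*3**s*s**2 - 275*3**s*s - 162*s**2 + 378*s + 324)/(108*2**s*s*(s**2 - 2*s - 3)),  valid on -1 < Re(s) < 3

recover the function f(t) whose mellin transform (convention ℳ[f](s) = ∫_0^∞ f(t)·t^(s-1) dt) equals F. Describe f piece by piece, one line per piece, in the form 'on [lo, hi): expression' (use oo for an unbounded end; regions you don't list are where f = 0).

breakpoints 1/2, 1, 3/2: one integral from each of the 4 segments
the [0, 1/2) slice contributes ∫ t·t^(s-1) dt
for t in [1/2, 1): the term is ∫ (2*t + 1)·t^(s-1)
[1, 3/2) adds the kernel integral of t/2
piece [3/2, ∞): integrate t**(-3) against the kernel

on [0, 1/2): t
on [1/2, 1): 2*t + 1
on [1, 3/2): t/2
on [3/2, oo): t**(-3)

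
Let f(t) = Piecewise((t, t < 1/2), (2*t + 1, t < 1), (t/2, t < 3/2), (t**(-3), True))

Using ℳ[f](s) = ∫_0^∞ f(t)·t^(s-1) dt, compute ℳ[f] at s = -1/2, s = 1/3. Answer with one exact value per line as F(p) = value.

F(-1/2) = 1 + 599*sqrt(6)/1134 + sqrt(2)
F(1/3) = 2**(2/3)*(-486 + 97*3**(1/3) + 594*2**(1/3))/288

cuts at 1/2, 1, 3/2: linearity sums the 4 kernel integrals
∫ over [0, 1/2) of t·t^(s-1) joins the sum
on [1/2, 1) integrate f = (2*t + 1) against the kernel
over [1, 3/2), the kernel integral of t/2 enters the sum
[3/2, ∞) adds the kernel integral of t**(-3)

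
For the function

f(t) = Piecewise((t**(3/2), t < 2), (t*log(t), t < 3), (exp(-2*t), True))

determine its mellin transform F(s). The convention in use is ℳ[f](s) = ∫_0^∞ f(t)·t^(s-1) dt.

slice at 2, 3, transform all 3 pieces, and sum them
the [0, 2) slice contributes ∫ t**(3/2)·t^(s-1) dt
∫ t*log(t)·t^(s-1) over [2, 3)
piece [3, ∞): integrate exp(-2*t) against the kernel

(-12**s*s*(2*s + 3)*log(4) - 12**s*(2*s + 3)*log(4) + 12**s*(4*s + 6) + 12**s*sqrt(2)*(4*s**2 + 8*s + 4) + 3*18**s*s*(2*s + 3)*log(3) + 18**s*(-6*s - 9) + 3*18**s*(2*s + 3)*log(3) + 3**s*(2*s + 3)*(s**2 + 2*s + 1)*uppergamma(s, 6))/(6**s*(2*s + 3)*(s**2 + 2*s + 1))
  Re(s) > -3/2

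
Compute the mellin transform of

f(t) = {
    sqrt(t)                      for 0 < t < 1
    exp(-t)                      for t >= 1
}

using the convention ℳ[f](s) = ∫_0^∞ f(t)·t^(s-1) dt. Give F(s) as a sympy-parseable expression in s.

f breaks at 1 into 2 integrals to sum
[0, 1) adds the kernel integral of sqrt(t)
∫ exp(-t)·t^(s-1) over [1, ∞)

((2*s + 1)*uppergamma(s, 1) + 2)/(2*s + 1)
  Re(s) > -1/2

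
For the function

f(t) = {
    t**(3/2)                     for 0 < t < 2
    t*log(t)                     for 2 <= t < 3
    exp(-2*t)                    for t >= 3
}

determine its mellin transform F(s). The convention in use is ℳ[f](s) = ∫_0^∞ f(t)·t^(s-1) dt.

(-12**s*s*(2*s + 3)*log(4) - 12**s*(2*s + 3)*log(4) + 12**s*(4*s + 6) + 12**s*sqrt(2)*(4*s**2 + 8*s + 4) + 3*18**s*s*(2*s + 3)*log(3) + 18**s*(-6*s - 9) + 3*18**s*(2*s + 3)*log(3) + 3**s*(2*s + 3)*(s**2 + 2*s + 1)*uppergamma(s, 6))/(6**s*(2*s + 3)*(s**2 + 2*s + 1))
  Re(s) > -3/2

slice at 2, 3, transform all 3 pieces, and sum them
between 0 and 2 the integrand is t**(3/2)·t^(s-1)
between 2 and 3 the integrand is t*log(t)·t^(s-1)
between 3 and ∞ the integrand is exp(-2*t)·t^(s-1)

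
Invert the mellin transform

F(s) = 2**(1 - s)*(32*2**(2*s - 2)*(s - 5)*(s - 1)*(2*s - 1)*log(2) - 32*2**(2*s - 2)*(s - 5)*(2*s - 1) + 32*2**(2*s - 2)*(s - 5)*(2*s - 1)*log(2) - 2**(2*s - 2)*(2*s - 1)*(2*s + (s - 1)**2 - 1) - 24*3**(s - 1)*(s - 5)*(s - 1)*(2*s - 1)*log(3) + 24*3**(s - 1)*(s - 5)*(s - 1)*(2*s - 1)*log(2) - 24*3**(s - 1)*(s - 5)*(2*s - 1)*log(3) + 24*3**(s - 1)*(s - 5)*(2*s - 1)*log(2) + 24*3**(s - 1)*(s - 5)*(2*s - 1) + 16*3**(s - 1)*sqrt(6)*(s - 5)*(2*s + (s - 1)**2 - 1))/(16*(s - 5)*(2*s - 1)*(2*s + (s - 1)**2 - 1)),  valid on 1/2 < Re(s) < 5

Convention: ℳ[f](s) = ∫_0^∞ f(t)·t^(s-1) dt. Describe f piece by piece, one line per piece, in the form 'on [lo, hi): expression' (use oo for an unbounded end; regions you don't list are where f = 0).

the shared t-power comes off first: sqrt(t) on [0, 3/2); t*log(t) on [3/2, 2); t**(-4) on [2, ∞)
linearity at 3/2, 2 turns ℳ[f](s) into 3 summed integrals
the [0, 3/2) slice contributes ∫ 1/sqrt(t)·t^(s-1) dt
over [3/2, 2), the kernel integral of log(t) enters the sum
∫ t**(-5)·t^(s-1) over [2, ∞)

on [0, 3/2): 1/sqrt(t)
on [3/2, 2): log(t)
on [2, oo): t**(-5)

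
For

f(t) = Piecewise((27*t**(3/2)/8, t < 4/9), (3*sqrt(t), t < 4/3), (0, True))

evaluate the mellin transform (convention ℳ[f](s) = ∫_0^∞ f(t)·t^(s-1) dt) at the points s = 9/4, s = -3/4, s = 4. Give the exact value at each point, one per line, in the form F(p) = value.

the common scale on t comes off first: 3*sqrt(6)*t**(3/2)/4 on [0, 2/3); sqrt(6)*sqrt(t) on [2/3, 2)
undo the common scale on t: t**(3/2) on [0, 1); 2*sqrt(t) on [1, 3)
cuts at 4/9: linearity sums the 2 kernel integrals
between 0 and 4/9 the integrand is 27*t**(3/2)/8·t^(s-1)
on [4/9, 4/3): add ∫ 3*sqrt(t)·t^(s-1) dt

F(9/4) = 64*sqrt(6)*(-19 + 270*3**(3/4))/40095
F(-3/4) = sqrt(6)*(7 - 2*3**(3/4))
F(4) = -6656/649539 + 1024*sqrt(3)/729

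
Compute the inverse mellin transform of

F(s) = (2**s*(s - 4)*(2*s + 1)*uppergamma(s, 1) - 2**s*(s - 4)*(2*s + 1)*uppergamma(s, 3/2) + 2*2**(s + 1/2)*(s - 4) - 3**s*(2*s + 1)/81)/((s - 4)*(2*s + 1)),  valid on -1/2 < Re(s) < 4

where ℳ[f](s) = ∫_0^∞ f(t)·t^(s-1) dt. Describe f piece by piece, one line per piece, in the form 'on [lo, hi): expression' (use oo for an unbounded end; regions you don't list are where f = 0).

the 3 pieces separated at 2, 3 each add one integral
on [0, 2): add ∫ sqrt(t)·t^(s-1) dt
over [2, 3), the kernel integral of exp(-t/2) enters the sum
segment [3, ∞) carries t**(-4); integrate it

on [0, 2): sqrt(t)
on [2, 3): exp(-t/2)
on [3, oo): t**(-4)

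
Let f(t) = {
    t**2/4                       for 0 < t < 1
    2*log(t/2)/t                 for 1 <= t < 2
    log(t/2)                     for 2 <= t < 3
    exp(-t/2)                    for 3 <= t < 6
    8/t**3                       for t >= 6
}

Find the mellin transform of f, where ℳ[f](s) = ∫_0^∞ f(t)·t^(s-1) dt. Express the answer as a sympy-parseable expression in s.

undo the common scale on t: t**2 on [0, 1/2); log(t)/t on [1/2, 1); log(t) on [1, 3/2); …
cuts at 1, 2, 3, 6: linearity sums the 5 kernel integrals
over [0, 1), the kernel integral of t**2/4 enters the sum
[1, 2) adds the kernel integral of 2*log(t/2)/t
segment 2 to 3 holds log(t/2); add its integral
∫ exp(-t/2)·t^(s-1) over [3, 6)
piece [6, ∞): integrate 8/t**3 against the kernel

(108*2**s*s**2*(s - 3)*(s + 2)*(s**2 - 2*s + 1)*uppergamma(s, 3/2) - 108*2**s*s**2*(s - 3)*(s + 2)*(s**2 - 2*s + 1)*uppergamma(s, 3) - 108*2**s*s**2*(s - 3)*(s + 2) + 108*2**s*(s - 3)*(s + 2)*(s**2 - 2*s + 1) - 108*3**s*s*(s - 3)*(s + 2)*(s**2 - 2*s + 1)*log(2) + 108*3**s*s*(s - 3)*(s + 2)*(s**2 - 2*s + 1)*log(3) - 108*3**s*(s - 3)*(s + 2)*(s**2 - 2*s + 1) - 4*6**s*s**2*(s + 2)*(s**2 - 2*s + 1) + 216*s**3*(s - 3)*(s + 2)*log(2) - 216*s**2*(s - 3)*(s + 2)*log(2) + 216*s**2*(s - 3)*(s + 2) + 27*s**2*(s - 3)*(s**2 - 2*s + 1))/(108*s**2*(s - 3)*(s + 2)*(s**2 - 2*s + 1))
  -2 < Re(s) < 3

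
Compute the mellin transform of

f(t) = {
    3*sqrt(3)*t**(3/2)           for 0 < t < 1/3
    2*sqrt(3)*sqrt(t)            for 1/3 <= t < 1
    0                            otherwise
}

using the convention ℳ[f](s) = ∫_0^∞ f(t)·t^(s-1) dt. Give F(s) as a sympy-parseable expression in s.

(4*sqrt(3)*3**s*(2*s + 3) - 4*s - 10)/(3**s*(2*s + 1)*(2*s + 3))
  Re(s) > -3/2

peel off the common scale on t: t**(3/2) on [0, 1); 2*sqrt(t) on [1, 3)
split f at 1/3: ℳ[f](s) collects 2 kernel integrals
between 0 and 1/3 the integrand is 3*sqrt(3)*t**(3/2)·t^(s-1)
the [1/3, 1) slice contributes ∫ 2*sqrt(3)*sqrt(t)·t^(s-1) dt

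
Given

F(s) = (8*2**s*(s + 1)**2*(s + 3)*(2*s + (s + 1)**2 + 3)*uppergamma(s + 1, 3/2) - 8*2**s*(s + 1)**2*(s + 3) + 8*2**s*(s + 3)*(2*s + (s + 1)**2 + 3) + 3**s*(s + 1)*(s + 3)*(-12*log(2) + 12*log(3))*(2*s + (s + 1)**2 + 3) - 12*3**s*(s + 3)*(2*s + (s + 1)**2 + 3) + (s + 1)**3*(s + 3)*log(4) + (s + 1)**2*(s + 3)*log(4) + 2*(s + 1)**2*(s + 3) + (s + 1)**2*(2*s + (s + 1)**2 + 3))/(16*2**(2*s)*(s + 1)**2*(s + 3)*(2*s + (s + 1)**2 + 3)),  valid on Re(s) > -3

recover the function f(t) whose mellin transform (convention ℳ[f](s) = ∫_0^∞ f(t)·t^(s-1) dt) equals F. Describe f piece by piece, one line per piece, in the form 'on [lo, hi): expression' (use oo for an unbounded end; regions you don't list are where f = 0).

on [0, 1/4): 4*t**3
on [1/4, 1/2): 2*t**2*log(2*t)
on [1/2, 3/4): t*log(2*t)
on [3/4, oo): t*exp(-2*t)

back out the shared t-power: 4*t**2 on [0, 1/4); 2*t*log(2*t) on [1/4, 1/2); log(2*t) on [1/2, 3/4); …
back out the common scale on t: t**2 on [0, 1/2); t*log(t) on [1/2, 1); log(t) on [1, 3/2); …
cuts at 1/4, 1/2, 3/4: linearity sums the 4 kernel integrals
[0, 1/4) adds the kernel integral of 4*t**3
over [1/4, 1/2), the kernel integral of 2*t**2*log(2*t) enters the sum
on [1/2, 3/4) integrate f = t*log(2*t) against the kernel
on [3/4, ∞) integrate f = t*exp(-2*t) against the kernel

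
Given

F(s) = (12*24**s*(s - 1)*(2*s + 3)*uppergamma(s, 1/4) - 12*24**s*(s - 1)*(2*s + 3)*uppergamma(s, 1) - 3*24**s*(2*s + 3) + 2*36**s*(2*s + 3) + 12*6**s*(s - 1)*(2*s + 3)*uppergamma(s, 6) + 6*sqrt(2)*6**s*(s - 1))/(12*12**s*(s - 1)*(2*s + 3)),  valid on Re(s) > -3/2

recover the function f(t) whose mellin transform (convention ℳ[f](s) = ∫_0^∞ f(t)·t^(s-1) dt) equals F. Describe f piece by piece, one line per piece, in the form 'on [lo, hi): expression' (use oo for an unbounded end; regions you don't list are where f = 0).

on [0, 1/2): t**(3/2)
on [1/2, 2): exp(-t/2)
on [2, 3): 1/(2*t)
on [3, oo): exp(-2*t)

the 4 pieces separated at 1/2, 2, 3 each add one integral
the [0, 1/2) slice contributes ∫ t**(3/2)·t^(s-1) dt
segment 1/2 to 2 holds exp(-t/2); add its integral
∫ 1/(2*t)·t^(s-1) over [2, 3)
[3, ∞) adds the kernel integral of exp(-2*t)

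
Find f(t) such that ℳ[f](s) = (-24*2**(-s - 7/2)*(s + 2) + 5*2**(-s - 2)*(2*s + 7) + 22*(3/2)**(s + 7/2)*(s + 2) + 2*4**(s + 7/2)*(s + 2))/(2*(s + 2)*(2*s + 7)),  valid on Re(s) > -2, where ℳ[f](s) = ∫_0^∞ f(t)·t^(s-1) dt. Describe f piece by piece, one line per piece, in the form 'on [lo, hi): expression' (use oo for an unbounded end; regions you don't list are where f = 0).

summing 3 kernel integrals split by 1/2, 3/2 yields ℳ[f](s)
∫ over [0, 1/2) of 5*t**2/2·t^(s-1) joins the sum
on [1/2, 3/2): add ∫ 6*t**(7/2)·t^(s-1) dt
segment [3/2, 4) carries t**(7/2)/2; integrate it

on [0, 1/2): 5*t**2/2
on [1/2, 3/2): 6*t**(7/2)
on [3/2, 4): t**(7/2)/2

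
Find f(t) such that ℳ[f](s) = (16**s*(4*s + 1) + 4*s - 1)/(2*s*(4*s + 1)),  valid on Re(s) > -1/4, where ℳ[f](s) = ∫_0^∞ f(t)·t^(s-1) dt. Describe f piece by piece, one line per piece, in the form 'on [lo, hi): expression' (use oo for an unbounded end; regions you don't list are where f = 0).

the power substitution comes off first: sqrt(t) on [0, 1); 1/2 on [1, 4)
back out the power substitution: t on [0, 1); 1/2 on [1, 2)
split f at 1: ℳ[f](s) collects 2 kernel integrals
between 0 and 1 the integrand is t**(1/4)·t^(s-1)
for t in [1, 16): the term is ∫ 1/2·t^(s-1)

on [0, 1): t**(1/4)
on [1, 16): 1/2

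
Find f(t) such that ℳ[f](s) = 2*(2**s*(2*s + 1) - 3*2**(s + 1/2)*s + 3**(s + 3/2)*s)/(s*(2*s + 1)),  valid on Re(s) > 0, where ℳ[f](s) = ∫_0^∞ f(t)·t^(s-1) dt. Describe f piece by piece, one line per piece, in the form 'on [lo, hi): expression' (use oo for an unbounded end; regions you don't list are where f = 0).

linearity at 2 turns ℳ[f](s) into 2 summed integrals
segment [0, 2) carries 2; integrate it
segment [2, 3) carries 3*sqrt(t); integrate it

on [0, 2): 2
on [2, 3): 3*sqrt(t)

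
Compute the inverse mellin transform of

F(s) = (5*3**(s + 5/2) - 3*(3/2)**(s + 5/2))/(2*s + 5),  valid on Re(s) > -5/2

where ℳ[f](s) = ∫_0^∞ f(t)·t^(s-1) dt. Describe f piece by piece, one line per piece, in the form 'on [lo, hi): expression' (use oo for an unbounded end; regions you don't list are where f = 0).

split f at 3/2: ℳ[f](s) collects 2 kernel integrals
on [0, 3/2): add ∫ t**(5/2)·t^(s-1) dt
on [3/2, 3) integrate f = 5*t**(5/2)/2 against the kernel

on [0, 3/2): t**(5/2)
on [3/2, 3): 5*t**(5/2)/2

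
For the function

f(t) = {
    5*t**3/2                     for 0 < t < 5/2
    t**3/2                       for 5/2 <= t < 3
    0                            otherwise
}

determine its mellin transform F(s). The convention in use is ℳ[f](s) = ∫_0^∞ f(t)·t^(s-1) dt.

f breaks at 5/2 into 2 integrals to sum
the [0, 5/2) slice contributes ∫ 5*t**3/2·t^(s-1) dt
over [5/2, 3), the kernel integral of t**3/2 enters the sum

(125*5**s + 54*6**s)/(4*2**s*(s + 3))
  Re(s) > -3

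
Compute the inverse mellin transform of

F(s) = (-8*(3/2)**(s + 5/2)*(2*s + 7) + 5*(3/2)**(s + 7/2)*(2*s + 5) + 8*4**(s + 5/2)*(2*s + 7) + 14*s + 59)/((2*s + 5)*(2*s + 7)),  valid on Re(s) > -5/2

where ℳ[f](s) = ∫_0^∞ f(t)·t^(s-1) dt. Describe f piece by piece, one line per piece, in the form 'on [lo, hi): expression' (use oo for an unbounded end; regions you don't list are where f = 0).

on [0, 1): 6*t**(5/2)
on [1, 3/2): 5*t**(7/2)/2
on [3/2, 4): 4*t**(5/2)

summing 3 kernel integrals split by 1, 3/2 yields ℳ[f](s)
[0, 1) adds the kernel integral of 6*t**(5/2)
on [1, 3/2) integrate f = 5*t**(7/2)/2 against the kernel
between 3/2 and 4 the integrand is 4*t**(5/2)·t^(s-1)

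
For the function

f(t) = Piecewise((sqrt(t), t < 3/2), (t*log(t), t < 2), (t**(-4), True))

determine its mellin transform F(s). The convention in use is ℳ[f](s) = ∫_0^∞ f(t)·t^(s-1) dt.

the 3 pieces separated at 3/2, 2 each add one integral
over [0, 3/2), the kernel integral of sqrt(t) enters the sum
segment [3/2, 2) carries t*log(t); integrate it
on [2, ∞): add ∫ t**(-4)·t^(s-1) dt

(-32*2**(2*s)*(s - 4)*(2*s + 1) + 3**s*s*(s - 4)*(2*s + 1)*(-24*log(3) + 24*log(2)) + 3**s*(s - 4)*(2*s + 1)*(-24*log(3) + 24*log(2)) + 24*3**s*(s - 4)*(2*s + 1) + 16*3**s*sqrt(6)*(s - 4)*(s**2 + 2*s + 1) + 32*4**s*s*(s - 4)*(2*s + 1)*log(2) + 32*4**s*(s - 4)*(2*s + 1)*log(2) - 4**s*(2*s + 1)*(s**2 + 2*s + 1))/(16*2**s*(s - 4)*(2*s + 1)*(s**2 + 2*s + 1))
  -1/2 < Re(s) < 4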